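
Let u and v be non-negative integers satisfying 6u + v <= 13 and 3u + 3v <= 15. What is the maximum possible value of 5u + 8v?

(u,v)=(0,5): 6·0+1·5=5≤13, 3·0+3·5=15≤15, objective 40.
(u,v)=(1,4): 6·1+1·4=10≤13, 3·1+3·4=15≤15, objective 37.
(u,v)=(0,4): 6·0+1·4=4≤13, 3·0+3·4=12≤15, objective 32.
Maximum is 40 at (u,v)=(0,5).

40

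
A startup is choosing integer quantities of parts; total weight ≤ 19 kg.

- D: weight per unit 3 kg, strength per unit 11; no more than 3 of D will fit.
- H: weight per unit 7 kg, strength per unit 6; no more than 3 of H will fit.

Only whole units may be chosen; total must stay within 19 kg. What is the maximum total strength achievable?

3×D: weight 9 ≤ 19, strength 3·11 = 33.
3×D and 1×H: weight 16 ≤ 19, strength 3·11 + 1·6 = 39.
Best is 39.

39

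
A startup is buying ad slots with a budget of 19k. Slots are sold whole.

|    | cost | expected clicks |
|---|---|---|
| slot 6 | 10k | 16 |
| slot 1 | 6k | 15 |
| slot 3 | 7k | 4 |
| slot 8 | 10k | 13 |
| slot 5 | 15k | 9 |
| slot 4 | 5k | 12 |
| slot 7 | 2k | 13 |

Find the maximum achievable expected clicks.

Treat it as a binary knapsack problem.
Allowing fractional choices, the relaxed optimum would be about 49.6, but ad slots are indivisible.
slot 6 + slot 1 + slot 7: cost 10 + 6 + 2 = 18 ≤ 19, expected clicks 16 + 15 + 13 = 44.
slot 6 + slot 4 + slot 7: cost 10 + 5 + 2 = 17 ≤ 19, expected clicks 16 + 12 + 13 = 41.
slot 1 + slot 8 + slot 7: cost 6 + 10 + 2 = 18 ≤ 19, expected clicks 15 + 13 + 13 = 41.
Best is slot 6, slot 1, and slot 7 with total expected clicks 44.

44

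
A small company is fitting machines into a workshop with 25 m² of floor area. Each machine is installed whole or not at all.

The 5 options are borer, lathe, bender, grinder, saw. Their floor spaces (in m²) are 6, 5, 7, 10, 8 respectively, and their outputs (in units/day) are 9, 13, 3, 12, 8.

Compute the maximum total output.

34

Allowing fractional choices, the relaxed optimum would be about 38.0, but machines are indivisible.
lathe + grinder + saw: floor space 5 + 10 + 8 = 23 ≤ 25, output 13 + 12 + 8 = 33.
borer + lathe + grinder: floor space 6 + 5 + 10 = 21 ≤ 25, output 9 + 13 + 12 = 34.
borer + lathe + saw: floor space 6 + 5 + 8 = 19 ≤ 25, output 9 + 13 + 8 = 30.
Best is borer, lathe, and grinder with total output 34.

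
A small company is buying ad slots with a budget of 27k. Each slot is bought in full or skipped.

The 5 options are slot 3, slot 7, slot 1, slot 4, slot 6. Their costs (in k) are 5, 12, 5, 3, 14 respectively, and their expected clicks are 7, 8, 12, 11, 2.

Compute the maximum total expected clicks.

slot 3 + slot 7 + slot 1 + slot 4: cost 5 + 12 + 5 + 3 = 25 ≤ 27, expected clicks 7 + 8 + 12 + 11 = 38.
slot 7 + slot 1 + slot 4: cost 12 + 5 + 3 = 20 ≤ 27, expected clicks 8 + 12 + 11 = 31.
slot 3 + slot 1 + slot 4 + slot 6: cost 5 + 5 + 3 + 14 = 27 ≤ 27, expected clicks 7 + 12 + 11 + 2 = 32.
Best is slot 3, slot 7, slot 1, and slot 4 with total expected clicks 38.

38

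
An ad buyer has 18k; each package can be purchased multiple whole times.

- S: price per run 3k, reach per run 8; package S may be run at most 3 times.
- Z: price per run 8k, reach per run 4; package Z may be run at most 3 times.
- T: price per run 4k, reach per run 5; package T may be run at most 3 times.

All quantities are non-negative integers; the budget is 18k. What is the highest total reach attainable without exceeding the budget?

34

3×S and 2×T: price 17 ≤ 18, reach 3·8 + 2·5 = 34.
2×S and 3×T: price 18 ≤ 18, reach 2·8 + 3·5 = 31.
Best is 34.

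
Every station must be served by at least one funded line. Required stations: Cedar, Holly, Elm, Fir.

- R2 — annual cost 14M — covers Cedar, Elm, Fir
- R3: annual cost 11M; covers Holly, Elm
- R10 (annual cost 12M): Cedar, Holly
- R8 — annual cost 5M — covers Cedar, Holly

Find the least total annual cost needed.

Choose R2 and R8: together they cover Cedar, Holly, Elm, Fir — every station.
Total annual cost: 14 + 5 = 19.
No cover costs less than 19.

19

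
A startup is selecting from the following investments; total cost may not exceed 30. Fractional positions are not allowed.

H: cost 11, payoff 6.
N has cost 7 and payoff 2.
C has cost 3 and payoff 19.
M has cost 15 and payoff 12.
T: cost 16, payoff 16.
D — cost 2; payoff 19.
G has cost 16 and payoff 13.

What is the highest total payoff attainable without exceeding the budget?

56

N + C + T + D: cost 7 + 3 + 16 + 2 = 28 ≤ 30, payoff 2 + 19 + 16 + 19 = 56.
C + T + D: cost 3 + 16 + 2 = 21 ≤ 30, payoff 19 + 16 + 19 = 54.
Best is N, C, T, and D with total payoff 56.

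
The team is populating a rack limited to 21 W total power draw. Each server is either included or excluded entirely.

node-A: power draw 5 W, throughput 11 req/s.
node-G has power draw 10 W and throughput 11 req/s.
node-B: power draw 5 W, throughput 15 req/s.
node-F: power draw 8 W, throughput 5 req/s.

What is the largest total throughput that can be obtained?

Take node-A, node-G, and node-B: power draw 5 + 10 + 5 = 20 ≤ 21, throughput 11 + 11 + 15 = 37.
No other feasible combination does better.

37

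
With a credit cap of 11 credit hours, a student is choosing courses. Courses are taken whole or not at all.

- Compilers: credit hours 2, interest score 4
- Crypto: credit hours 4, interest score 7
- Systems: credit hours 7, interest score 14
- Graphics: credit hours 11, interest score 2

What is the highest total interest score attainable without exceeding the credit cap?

21

Systems: credit hours 7 ≤ 11, interest score 14.
Crypto + Systems: credit hours 4 + 7 = 11 ≤ 11, interest score 7 + 14 = 21.
Compilers + Systems: credit hours 2 + 7 = 9 ≤ 11, interest score 4 + 14 = 18.
Best is Crypto and Systems with total interest score 21.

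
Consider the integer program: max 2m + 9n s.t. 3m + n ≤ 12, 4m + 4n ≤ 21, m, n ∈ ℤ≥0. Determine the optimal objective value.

Relaxing integrality, the LP optimum is 47.25 at (m,n) = (0, 5.25), which is not an integer point.
(m,n)=(0,5): 3·0+1·5=5≤12, 4·0+4·5=20≤21, objective 45.
(m,n)=(1,4): 3·1+1·4=7≤12, 4·1+4·4=20≤21, objective 38.
(m,n)=(0,4): 3·0+1·4=4≤12, 4·0+4·4=16≤21, objective 36.
Maximum is 45 at (m,n)=(0,5).

45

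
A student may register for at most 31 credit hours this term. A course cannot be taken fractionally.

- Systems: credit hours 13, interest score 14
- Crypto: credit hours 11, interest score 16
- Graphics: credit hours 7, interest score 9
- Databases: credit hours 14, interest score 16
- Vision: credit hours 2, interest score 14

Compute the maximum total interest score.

46

This is a 0-1 knapsack instance.
Take Crypto, Databases, and Vision: credit hours 11 + 14 + 2 = 27 ≤ 31, interest score 16 + 16 + 14 = 46.
No other feasible combination does better.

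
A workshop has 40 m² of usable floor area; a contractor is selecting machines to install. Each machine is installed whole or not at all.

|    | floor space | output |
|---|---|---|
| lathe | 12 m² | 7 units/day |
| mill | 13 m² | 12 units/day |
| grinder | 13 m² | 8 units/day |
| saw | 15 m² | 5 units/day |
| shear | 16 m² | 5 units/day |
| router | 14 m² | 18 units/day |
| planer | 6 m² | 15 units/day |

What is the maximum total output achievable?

Treat it as a binary knapsack problem.
grinder + router + planer: floor space 13 + 14 + 6 = 33 ≤ 40, output 8 + 18 + 15 = 41.
mill + router + planer: floor space 13 + 14 + 6 = 33 ≤ 40, output 12 + 18 + 15 = 45.
lathe + router + planer: floor space 12 + 14 + 6 = 32 ≤ 40, output 7 + 18 + 15 = 40.
Best is mill, router, and planer with total output 45.

45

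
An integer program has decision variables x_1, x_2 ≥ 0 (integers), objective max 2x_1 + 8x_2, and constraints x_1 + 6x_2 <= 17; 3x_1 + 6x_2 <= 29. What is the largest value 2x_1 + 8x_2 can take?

26

(x_1,x_2)=(5,2) is feasible, giving 26.
(x_1,x_2)=(4,2) is feasible, giving 24.
(x_1,x_2)=(7,1) is feasible, giving 22.
The best lattice point is (5,2), giving 26.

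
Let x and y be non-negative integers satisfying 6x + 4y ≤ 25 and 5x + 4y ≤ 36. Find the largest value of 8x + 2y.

32

(x,y)=(4,0) is feasible, giving 32.
(x,y)=(3,1) is feasible, giving 26.
(x,y)=(3,0) is feasible, giving 24.
No feasible integer point exceeds 32.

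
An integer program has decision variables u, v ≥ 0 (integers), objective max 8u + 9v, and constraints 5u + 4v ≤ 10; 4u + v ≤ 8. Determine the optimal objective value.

The continuous relaxation peaks at (0, 2.5) with value 22.50; rounding to a feasible lattice point costs some objective.
(u,v)=(0,2): 5·0+4·2=8≤10, 4·0+1·2=2≤8, objective 18.
(u,v)=(1,1): 5·1+4·1=9≤10, 4·1+1·1=5≤8, objective 17.
(u,v)=(0,1): 5·0+4·1=4≤10, 4·0+1·1=1≤8, objective 9.
No feasible integer point exceeds 18.

18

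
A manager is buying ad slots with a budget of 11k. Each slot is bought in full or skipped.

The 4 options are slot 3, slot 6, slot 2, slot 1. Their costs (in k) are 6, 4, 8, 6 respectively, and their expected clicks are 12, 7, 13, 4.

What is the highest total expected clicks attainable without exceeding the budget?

slot 2: cost 8 ≤ 11, expected clicks 13.
slot 3: cost 6 ≤ 11, expected clicks 12.
slot 3 + slot 6: cost 6 + 4 = 10 ≤ 11, expected clicks 12 + 7 = 19.
Best is slot 3 and slot 6 with total expected clicks 19.

19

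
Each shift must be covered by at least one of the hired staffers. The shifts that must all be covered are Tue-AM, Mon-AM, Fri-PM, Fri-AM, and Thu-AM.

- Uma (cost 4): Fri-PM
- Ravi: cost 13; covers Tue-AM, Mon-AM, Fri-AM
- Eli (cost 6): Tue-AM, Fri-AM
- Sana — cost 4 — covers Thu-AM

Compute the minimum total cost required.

The greedy cost-per-new-shift heuristic would pick Eli, Uma, Sana, and Ravi for 27, but a cheaper cover exists.
Choose Uma, Ravi, and Sana: together they cover Tue-AM, Mon-AM, Fri-PM, Fri-AM, Thu-AM — every shift.
Total cost: 4 + 13 + 4 = 21.
No cover costs less than 21.

21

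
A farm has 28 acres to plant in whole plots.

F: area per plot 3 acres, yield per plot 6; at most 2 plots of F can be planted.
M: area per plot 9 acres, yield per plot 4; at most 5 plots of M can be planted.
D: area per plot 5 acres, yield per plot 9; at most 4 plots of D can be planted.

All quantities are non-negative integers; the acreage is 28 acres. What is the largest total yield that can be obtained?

48

F has the best ratio (6/3); taking only F gives at most 2×6 = 12 (stopped by the supply cap of 2).
Mixing does better — 2×F and 4×D: area 26 ≤ 28, yield 2·6 + 4·9 = 48.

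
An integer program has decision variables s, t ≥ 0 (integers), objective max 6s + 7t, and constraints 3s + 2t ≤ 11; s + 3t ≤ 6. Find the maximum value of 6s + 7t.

25

(s,t)=(3,1): 3·3+2·1=11≤11, 1·3+3·1=6≤6, objective 25.
(s,t)=(2,1): 3·2+2·1=8≤11, 1·2+3·1=5≤6, objective 19.
(s,t)=(3,0): 3·3+2·0=9≤11, 1·3+3·0=3≤6, objective 18.
(s,t)=(2,0): 3·2+2·0=6≤11, 1·2+3·0=2≤6, objective 12.
No feasible integer point exceeds 25.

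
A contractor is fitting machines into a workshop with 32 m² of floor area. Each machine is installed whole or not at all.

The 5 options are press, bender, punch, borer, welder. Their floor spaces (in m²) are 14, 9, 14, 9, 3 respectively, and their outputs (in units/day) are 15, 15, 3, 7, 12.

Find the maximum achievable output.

This is a 0-1 knapsack instance.
Allowing fractional choices, the relaxed optimum would be about 46.7, but machines are indivisible.
press + bender + borer: floor space 14 + 9 + 9 = 32 ≤ 32, output 15 + 15 + 7 = 37.
press + bender + welder: floor space 14 + 9 + 3 = 26 ≤ 32, output 15 + 15 + 12 = 42.
Best is press, bender, and welder with total output 42.

42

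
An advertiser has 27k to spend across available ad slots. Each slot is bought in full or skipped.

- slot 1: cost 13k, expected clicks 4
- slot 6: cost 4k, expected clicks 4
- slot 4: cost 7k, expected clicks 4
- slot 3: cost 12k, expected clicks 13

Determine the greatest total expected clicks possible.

21

Allowing fractional choices, the relaxed optimum would be about 22.2, but ad slots are indivisible.
slot 6 + slot 4 + slot 3: cost 4 + 7 + 12 = 23 ≤ 27, expected clicks 4 + 4 + 13 = 21.
slot 4 + slot 3: cost 7 + 12 = 19 ≤ 27, expected clicks 4 + 13 = 17.
slot 6 + slot 3: cost 4 + 12 = 16 ≤ 27, expected clicks 4 + 13 = 17.
Best is slot 6, slot 4, and slot 3 with total expected clicks 21.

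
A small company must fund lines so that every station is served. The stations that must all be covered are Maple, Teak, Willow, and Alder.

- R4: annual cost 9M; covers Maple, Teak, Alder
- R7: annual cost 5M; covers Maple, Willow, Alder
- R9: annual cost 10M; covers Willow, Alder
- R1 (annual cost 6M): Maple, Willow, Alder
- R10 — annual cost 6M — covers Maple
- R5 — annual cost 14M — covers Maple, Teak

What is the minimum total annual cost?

14

Choose R4 and R7: together they cover Maple, Teak, Willow, Alder — every station.
Total annual cost: 9 + 5 = 14.
No cover costs less than 14.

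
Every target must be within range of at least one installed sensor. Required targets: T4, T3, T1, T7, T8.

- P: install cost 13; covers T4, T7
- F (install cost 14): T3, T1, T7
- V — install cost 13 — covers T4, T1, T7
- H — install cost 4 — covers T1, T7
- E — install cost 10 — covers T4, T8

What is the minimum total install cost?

24

Choose F and E: together they cover T4, T3, T1, T7, T8 — every target.
Total install cost: 14 + 10 = 24.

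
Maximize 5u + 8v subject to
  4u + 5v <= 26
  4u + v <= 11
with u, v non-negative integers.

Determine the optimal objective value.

The continuous relaxation peaks at (0, 5.2) with value 41.60; rounding to a feasible lattice point costs some objective.
(u,v)=(0,5): 4·0+5·5=25≤26, 4·0+1·5=5≤11, objective 40.
(u,v)=(1,4): 4·1+5·4=24≤26, 4·1+1·4=8≤11, objective 37.
(u,v)=(0,4): 4·0+5·4=20≤26, 4·0+1·4=4≤11, objective 32.
Maximum is 40 at (u,v)=(0,5).

40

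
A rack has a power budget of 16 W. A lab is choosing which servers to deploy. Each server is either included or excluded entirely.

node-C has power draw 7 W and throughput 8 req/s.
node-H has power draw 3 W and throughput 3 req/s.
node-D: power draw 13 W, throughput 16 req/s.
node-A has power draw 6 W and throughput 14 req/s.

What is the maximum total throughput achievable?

25

Treat it as a binary knapsack problem.
node-C + node-A: power draw 7 + 6 = 13 ≤ 16, throughput 8 + 14 = 22.
node-H + node-D: power draw 3 + 13 = 16 ≤ 16, throughput 3 + 16 = 19.
node-C + node-H + node-A: power draw 7 + 3 + 6 = 16 ≤ 16, throughput 8 + 3 + 14 = 25.
Best is node-C, node-H, and node-A with total throughput 25.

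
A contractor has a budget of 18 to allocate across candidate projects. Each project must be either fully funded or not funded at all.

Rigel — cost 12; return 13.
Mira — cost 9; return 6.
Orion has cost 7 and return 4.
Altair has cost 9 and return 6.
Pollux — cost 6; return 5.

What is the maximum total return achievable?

Rigel: cost 12 ≤ 18, return 13.
Rigel + Pollux: cost 12 + 6 = 18 ≤ 18, return 13 + 5 = 18.
Mira + Altair: cost 9 + 9 = 18 ≤ 18, return 6 + 6 = 12.
Best is Rigel and Pollux with total return 18.

18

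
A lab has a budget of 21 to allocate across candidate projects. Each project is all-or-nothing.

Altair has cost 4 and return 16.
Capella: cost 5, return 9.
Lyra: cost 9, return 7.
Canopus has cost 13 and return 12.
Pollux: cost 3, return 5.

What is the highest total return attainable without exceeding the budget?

Treat it as a binary knapsack problem.
Allowing fractional choices, the relaxed optimum would be about 38.3, but projects are indivisible.
Altair + Canopus + Pollux: cost 4 + 13 + 3 = 20 ≤ 21, return 16 + 12 + 5 = 33.
Altair + Capella + Lyra + Pollux: cost 4 + 5 + 9 + 3 = 21 ≤ 21, return 16 + 9 + 7 + 5 = 37.
Best is Altair, Capella, Lyra, and Pollux with total return 37.

37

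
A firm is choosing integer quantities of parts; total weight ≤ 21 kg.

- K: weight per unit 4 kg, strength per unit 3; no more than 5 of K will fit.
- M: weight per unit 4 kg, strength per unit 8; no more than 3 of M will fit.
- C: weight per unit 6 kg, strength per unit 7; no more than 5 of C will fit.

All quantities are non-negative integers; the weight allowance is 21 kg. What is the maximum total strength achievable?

31

This is a bounded integer knapsack.
Take 3×M and 1×C: weight 18 ≤ 21, strength 3·8 + 1·7 = 31.
M has the best ratio (8/4) and is taken to its limit of 3; remaining capacity is filled optimally with the others.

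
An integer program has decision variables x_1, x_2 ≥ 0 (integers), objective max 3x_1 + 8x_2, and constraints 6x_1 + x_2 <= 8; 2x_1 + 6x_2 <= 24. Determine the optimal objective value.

(x_1,x_2)=(0,4) is feasible, giving 32.
(x_1,x_2)=(0,3) is feasible, giving 24.
(x_1,x_2)=(1,2) is feasible, giving 19.
Maximum is 32 at (x_1,x_2)=(0,4).

32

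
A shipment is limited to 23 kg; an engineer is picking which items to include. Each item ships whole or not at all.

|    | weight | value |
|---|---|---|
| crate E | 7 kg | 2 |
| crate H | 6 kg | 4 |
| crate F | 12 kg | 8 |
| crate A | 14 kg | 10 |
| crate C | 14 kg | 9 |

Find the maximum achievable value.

This is a 0-1 knapsack instance.
Take crate H and crate A: weight 6 + 14 = 20 ≤ 23, value 4 + 10 = 14.
No other feasible combination does better.

14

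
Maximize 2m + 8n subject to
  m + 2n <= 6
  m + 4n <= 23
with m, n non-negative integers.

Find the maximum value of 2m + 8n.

(m,n)=(0,3): 1·0+2·3=6≤6, 1·0+4·3=12≤23, objective 24.
(m,n)=(1,2): 1·1+2·2=5≤6, 1·1+4·2=9≤23, objective 18.
(m,n)=(0,2): 1·0+2·2=4≤6, 1·0+4·2=8≤23, objective 16.
The best lattice point is (0,3), giving 24.

24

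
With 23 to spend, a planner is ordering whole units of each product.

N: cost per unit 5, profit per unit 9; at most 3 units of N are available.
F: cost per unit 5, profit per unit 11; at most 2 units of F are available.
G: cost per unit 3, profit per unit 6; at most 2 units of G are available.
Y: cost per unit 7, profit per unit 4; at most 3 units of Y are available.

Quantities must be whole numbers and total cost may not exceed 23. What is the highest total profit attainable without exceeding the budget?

This is a bounded integer knapsack.
3×N, 1×F, and 1×G: cost 23 ≤ 23, profit 3·9 + 1·11 + 1·6 = 44.
2×N, 2×F, and 1×G: cost 23 ≤ 23, profit 2·9 + 2·11 + 1·6 = 46.
Best is 46.

46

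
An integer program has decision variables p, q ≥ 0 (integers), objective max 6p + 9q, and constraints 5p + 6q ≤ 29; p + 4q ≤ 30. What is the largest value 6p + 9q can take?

(p,q)=(1,4) is feasible, giving 42.
(p,q)=(2,3) is feasible, giving 39.
(p,q)=(0,4) is feasible, giving 36.
(p,q)=(1,3) is feasible, giving 33.
Maximum is 42 at (p,q)=(1,4).

42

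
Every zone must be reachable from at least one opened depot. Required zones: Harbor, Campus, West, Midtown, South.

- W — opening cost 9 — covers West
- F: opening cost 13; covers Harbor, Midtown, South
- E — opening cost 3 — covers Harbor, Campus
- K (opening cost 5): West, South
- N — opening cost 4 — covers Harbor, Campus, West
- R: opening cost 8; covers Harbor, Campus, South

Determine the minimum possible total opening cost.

17

The greedy cost-per-new-zone heuristic would pick N, K, and F for 22, but a cheaper cover exists.
Choose F and N: together they cover Harbor, Campus, West, Midtown, South — every zone.
Total opening cost: 13 + 4 = 17.
No cover costs less than 17.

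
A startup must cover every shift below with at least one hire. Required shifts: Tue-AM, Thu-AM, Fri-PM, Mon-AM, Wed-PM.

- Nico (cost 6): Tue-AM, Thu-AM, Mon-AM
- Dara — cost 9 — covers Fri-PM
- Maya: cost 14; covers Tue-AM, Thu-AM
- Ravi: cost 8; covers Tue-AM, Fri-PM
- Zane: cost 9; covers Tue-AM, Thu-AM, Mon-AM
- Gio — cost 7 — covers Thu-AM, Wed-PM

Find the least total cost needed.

21

This is an integer covering problem.
Choose Nico, Ravi, and Gio: together they cover Tue-AM, Thu-AM, Fri-PM, Mon-AM, Wed-PM — every shift.
Total cost: 6 + 8 + 7 = 21.
No cover costs less than 21.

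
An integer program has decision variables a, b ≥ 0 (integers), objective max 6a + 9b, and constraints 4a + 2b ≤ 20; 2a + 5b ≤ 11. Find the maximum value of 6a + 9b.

30

Relaxing integrality, the LP optimum is 31.50 at (a,b) = (4.88, 0.25), which is not an integer point.
(a,b)=(5,0): 4·5+2·0=20≤20, 2·5+5·0=10≤11, objective 30.
(a,b)=(3,1): 4·3+2·1=14≤20, 2·3+5·1=11≤11, objective 27.
(a,b)=(4,0): 4·4+2·0=16≤20, 2·4+5·0=8≤11, objective 24.
No feasible integer point exceeds 30.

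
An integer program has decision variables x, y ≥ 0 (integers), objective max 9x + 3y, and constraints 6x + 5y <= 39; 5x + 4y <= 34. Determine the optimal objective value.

54

(x,y)=(6,0): 6·6+5·0=36≤39, 5·6+4·0=30≤34, objective 54.
(x,y)=(5,1): 6·5+5·1=35≤39, 5·5+4·1=29≤34, objective 48.
(x,y)=(5,0): 6·5+5·0=30≤39, 5·5+4·0=25≤34, objective 45.
No feasible integer point exceeds 54.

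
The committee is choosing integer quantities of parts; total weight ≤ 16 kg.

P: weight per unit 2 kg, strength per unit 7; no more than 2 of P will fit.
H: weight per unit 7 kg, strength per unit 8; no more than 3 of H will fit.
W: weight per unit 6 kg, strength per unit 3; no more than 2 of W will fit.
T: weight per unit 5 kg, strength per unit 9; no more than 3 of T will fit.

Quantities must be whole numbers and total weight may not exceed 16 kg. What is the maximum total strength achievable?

P has the best ratio (7/2); taking only P gives at most 2×7 = 14 (stopped by the supply cap of 2).
Mixing does better — 2×P and 2×T: weight 14 ≤ 16, strength 2·7 + 2·9 = 32.

32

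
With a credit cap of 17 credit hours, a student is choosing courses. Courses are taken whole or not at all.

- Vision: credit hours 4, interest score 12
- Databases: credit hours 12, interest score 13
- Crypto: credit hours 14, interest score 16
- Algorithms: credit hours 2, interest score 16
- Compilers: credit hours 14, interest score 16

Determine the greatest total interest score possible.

32

Algorithms + Compilers: credit hours 2 + 14 = 16 ≤ 17, interest score 16 + 16 = 32.
Databases + Algorithms: credit hours 12 + 2 = 14 ≤ 17, interest score 13 + 16 = 29.
Crypto + Algorithms: credit hours 14 + 2 = 16 ≤ 17, interest score 16 + 16 = 32.
The maximum interest score is 32; one optimal choice is Crypto and Algorithms.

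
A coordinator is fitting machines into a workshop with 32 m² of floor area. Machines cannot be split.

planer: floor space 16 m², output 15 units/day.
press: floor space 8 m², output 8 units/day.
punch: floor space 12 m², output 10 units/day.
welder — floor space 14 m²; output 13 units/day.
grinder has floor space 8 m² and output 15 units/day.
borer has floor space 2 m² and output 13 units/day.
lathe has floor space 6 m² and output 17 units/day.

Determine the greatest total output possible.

60

punch + grinder + borer + lathe: floor space 12 + 8 + 2 + 6 = 28 ≤ 32, output 10 + 15 + 13 + 17 = 55.
welder + grinder + borer + lathe: floor space 14 + 8 + 2 + 6 = 30 ≤ 32, output 13 + 15 + 13 + 17 = 58.
planer + grinder + borer + lathe: floor space 16 + 8 + 2 + 6 = 32 ≤ 32, output 15 + 15 + 13 + 17 = 60.
Best is planer, grinder, borer, and lathe with total output 60.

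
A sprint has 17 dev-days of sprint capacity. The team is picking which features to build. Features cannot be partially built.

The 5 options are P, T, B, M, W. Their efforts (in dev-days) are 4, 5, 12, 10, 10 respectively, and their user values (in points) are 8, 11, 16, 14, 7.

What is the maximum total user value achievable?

This is a 0-1 knapsack instance.
Allowing fractional choices, the relaxed optimum would be about 30.2, but features are indivisible.
T + B: effort 5 + 12 = 17 ≤ 17, user value 11 + 16 = 27.
T + M: effort 5 + 10 = 15 ≤ 17, user value 11 + 14 = 25.
Best is T and B with total user value 27.

27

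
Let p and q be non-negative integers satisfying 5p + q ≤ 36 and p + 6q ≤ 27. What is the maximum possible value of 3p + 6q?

36

(p,q)=(6,3): 5·6+1·3=33≤36, 1·6+6·3=24≤27, objective 36.
(p,q)=(5,3): 5·5+1·3=28≤36, 1·5+6·3=23≤27, objective 33.
(p,q)=(6,2): 5·6+1·2=32≤36, 1·6+6·2=18≤27, objective 30.
The best lattice point is (6,3), giving 36.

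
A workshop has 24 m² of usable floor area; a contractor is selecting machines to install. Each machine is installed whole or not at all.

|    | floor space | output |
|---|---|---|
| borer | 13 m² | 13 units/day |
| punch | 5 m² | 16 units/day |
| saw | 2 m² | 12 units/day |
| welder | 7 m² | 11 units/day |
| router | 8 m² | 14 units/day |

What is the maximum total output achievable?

Treat it as a binary knapsack problem.
Take punch, saw, welder, and router: floor space 5 + 2 + 7 + 8 = 22 ≤ 24, output 16 + 12 + 11 + 14 = 53.
No other feasible combination does better.

53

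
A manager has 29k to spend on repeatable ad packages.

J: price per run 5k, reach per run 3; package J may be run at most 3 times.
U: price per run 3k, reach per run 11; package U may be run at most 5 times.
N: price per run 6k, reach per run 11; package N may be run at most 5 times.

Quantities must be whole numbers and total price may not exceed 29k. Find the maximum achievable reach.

77

U has the best ratio (11/3); taking only U gives at most 5×11 = 55 (stopped by the supply cap of 5).
Mixing does better — 5×U and 2×N: price 27 ≤ 29, reach 5·11 + 2·11 = 77.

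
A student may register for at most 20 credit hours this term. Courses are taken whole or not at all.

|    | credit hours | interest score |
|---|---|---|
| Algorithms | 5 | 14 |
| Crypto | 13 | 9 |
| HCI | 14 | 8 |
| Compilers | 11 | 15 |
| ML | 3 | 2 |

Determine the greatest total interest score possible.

31

Allowing fractional choices, the relaxed optimum would be about 31.8, but courses are indivisible.
Algorithms + Compilers: credit hours 5 + 11 = 16 ≤ 20, interest score 14 + 15 = 29.
Algorithms + Compilers + ML: credit hours 5 + 11 + 3 = 19 ≤ 20, interest score 14 + 15 + 2 = 31.
Best is Algorithms, Compilers, and ML with total interest score 31.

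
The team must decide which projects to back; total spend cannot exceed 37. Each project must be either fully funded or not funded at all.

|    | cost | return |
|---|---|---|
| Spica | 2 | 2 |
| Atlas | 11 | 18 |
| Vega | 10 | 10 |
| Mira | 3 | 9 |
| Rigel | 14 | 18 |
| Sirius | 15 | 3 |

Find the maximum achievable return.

Allowing fractional choices, the relaxed optimum would be about 54.0, but projects are indivisible.
Spica + Atlas + Mira + Rigel: cost 2 + 11 + 3 + 14 = 30 ≤ 37, return 2 + 18 + 9 + 18 = 47.
Atlas + Vega + Rigel: cost 11 + 10 + 14 = 35 ≤ 37, return 18 + 10 + 18 = 46.
Spica + Atlas + Vega + Rigel: cost 2 + 11 + 10 + 14 = 37 ≤ 37, return 2 + 18 + 10 + 18 = 48.
Best is Spica, Atlas, Vega, and Rigel with total return 48.

48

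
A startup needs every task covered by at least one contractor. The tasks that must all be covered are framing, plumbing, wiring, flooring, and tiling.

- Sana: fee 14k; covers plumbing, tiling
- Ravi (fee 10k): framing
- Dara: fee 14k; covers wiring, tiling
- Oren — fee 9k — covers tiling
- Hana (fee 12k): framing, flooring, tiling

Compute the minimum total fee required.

This is a weighted set-cover instance.
Choose Sana, Dara, and Hana: together they cover framing, plumbing, wiring, flooring, tiling — every task.
Total fee: 14 + 14 + 12 = 40.
No cover costs less than 40.

40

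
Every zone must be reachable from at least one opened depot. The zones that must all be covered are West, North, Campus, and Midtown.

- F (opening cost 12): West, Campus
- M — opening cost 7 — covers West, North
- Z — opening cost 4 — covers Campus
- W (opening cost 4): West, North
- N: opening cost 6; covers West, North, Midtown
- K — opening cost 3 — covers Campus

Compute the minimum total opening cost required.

Choose N and K: together they cover West, North, Campus, Midtown — every zone.
Total opening cost: 6 + 3 = 9.

9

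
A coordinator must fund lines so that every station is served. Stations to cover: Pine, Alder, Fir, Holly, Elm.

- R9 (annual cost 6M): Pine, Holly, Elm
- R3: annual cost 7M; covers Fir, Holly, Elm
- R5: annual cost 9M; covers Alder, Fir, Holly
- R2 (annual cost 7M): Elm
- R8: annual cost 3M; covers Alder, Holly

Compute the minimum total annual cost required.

15

This is an integer covering problem.
The greedy cost-per-new-station heuristic would pick R8, R9, and R3 for 16, but a cheaper cover exists.
Choose R9 and R5: together they cover Pine, Alder, Fir, Holly, Elm — every station.
Total annual cost: 6 + 9 = 15.
No cover costs less than 15.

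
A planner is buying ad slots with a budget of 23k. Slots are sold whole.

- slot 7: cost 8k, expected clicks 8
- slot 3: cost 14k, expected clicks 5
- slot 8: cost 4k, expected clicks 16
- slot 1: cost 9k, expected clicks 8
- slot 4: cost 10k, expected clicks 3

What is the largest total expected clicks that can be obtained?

slot 7 + slot 8 + slot 4: cost 8 + 4 + 10 = 22 ≤ 23, expected clicks 8 + 16 + 3 = 27.
slot 7 + slot 8 + slot 1: cost 8 + 4 + 9 = 21 ≤ 23, expected clicks 8 + 16 + 8 = 32.
Best is slot 7, slot 8, and slot 1 with total expected clicks 32.

32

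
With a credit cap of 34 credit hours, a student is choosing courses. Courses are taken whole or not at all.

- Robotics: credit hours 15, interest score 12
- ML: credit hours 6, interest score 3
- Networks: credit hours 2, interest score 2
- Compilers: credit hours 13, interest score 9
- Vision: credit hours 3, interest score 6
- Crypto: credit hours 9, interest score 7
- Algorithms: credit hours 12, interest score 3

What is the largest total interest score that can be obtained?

Allowing fractional choices, the relaxed optimum would be about 30.5, but courses are indivisible.
Robotics + Networks + Vision + Crypto: credit hours 15 + 2 + 3 + 9 = 29 ≤ 34, interest score 12 + 2 + 6 + 7 = 27.
Robotics + Networks + Compilers + Vision: credit hours 15 + 2 + 13 + 3 = 33 ≤ 34, interest score 12 + 2 + 9 + 6 = 29.
Robotics + ML + Vision + Crypto: credit hours 15 + 6 + 3 + 9 = 33 ≤ 34, interest score 12 + 3 + 6 + 7 = 28.
Best is Robotics, Networks, Compilers, and Vision with total interest score 29.

29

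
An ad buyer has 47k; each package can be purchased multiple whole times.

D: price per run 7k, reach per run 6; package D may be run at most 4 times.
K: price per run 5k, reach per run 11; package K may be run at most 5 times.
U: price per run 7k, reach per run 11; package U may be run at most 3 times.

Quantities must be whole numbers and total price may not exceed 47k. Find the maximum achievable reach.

K has the best ratio (11/5); taking only K gives at most 5×11 = 55 (stopped by the supply cap of 5).
Mixing does better — 5×K and 3×U: price 46 ≤ 47, reach 5·11 + 3·11 = 88.

88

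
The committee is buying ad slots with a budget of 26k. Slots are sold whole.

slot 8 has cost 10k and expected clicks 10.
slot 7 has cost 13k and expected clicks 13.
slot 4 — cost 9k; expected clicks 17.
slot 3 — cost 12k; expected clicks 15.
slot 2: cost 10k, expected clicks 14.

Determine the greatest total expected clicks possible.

32

Allowing fractional choices, the relaxed optimum would be about 39.8, but ad slots are indivisible.
slot 4 + slot 2: cost 9 + 10 = 19 ≤ 26, expected clicks 17 + 14 = 31.
slot 4 + slot 3: cost 9 + 12 = 21 ≤ 26, expected clicks 17 + 15 = 32.
Best is slot 4 and slot 3 with total expected clicks 32.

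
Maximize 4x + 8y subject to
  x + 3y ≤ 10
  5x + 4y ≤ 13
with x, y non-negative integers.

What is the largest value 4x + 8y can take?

24

Relaxing integrality, the LP optimum is 26.00 at (x,y) = (0, 3.25), which is not an integer point.
(x,y)=(0,3): 1·0+3·3=9≤10, 5·0+4·3=12≤13, objective 24.
(x,y)=(1,2): 1·1+3·2=7≤10, 5·1+4·2=13≤13, objective 20.
No feasible integer point exceeds 24.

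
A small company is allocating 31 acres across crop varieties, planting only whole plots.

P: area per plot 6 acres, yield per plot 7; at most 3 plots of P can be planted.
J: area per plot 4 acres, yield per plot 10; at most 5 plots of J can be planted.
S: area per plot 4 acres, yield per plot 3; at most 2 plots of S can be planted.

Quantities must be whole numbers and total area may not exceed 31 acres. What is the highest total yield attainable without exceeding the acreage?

J has the best ratio (10/4); taking only J gives at most 5×10 = 50 (stopped by the supply cap of 5).
Mixing does better — 1×P, 5×J, and 1×S: area 30 ≤ 31, yield 1·7 + 5·10 + 1·3 = 60.

60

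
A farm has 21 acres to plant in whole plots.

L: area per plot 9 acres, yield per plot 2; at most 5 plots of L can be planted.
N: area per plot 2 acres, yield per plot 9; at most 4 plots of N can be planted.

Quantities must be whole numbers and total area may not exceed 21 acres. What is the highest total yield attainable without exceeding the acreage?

Take 1×L and 4×N: area 17 ≤ 21, yield 1·2 + 4·9 = 38.
N has the best ratio (9/2) and is taken to its limit of 4; remaining capacity is filled optimally with the others.

38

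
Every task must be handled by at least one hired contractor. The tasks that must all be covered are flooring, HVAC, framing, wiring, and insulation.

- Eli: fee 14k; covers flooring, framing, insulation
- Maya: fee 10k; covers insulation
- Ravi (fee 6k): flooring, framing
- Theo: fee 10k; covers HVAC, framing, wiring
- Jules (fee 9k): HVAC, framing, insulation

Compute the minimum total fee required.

This is an integer covering problem.
The greedy cost-per-new-task heuristic would pick Ravi, Jules, and Theo for 25, but a cheaper cover exists.
Choose Eli and Theo: together they cover flooring, HVAC, framing, wiring, insulation — every task.
Total fee: 14 + 10 = 24.
No cover costs less than 24.

24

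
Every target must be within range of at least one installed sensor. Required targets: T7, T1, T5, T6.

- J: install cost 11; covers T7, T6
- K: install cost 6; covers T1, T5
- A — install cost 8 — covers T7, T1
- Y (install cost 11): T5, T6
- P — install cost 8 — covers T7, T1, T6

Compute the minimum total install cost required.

Choose K and P: together they cover T7, T1, T5, T6 — every target.
Total install cost: 6 + 8 = 14.
No cover costs less than 14.

14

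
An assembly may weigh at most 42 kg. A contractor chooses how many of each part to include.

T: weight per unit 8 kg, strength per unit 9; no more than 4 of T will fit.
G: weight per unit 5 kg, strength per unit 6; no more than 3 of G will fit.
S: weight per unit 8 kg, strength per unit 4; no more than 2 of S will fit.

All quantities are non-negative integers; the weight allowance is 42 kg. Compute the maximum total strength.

Take 4×T and 2×G: weight 42 ≤ 42, strength 4·9 + 2·6 = 48.
No other integer combination yields more.

48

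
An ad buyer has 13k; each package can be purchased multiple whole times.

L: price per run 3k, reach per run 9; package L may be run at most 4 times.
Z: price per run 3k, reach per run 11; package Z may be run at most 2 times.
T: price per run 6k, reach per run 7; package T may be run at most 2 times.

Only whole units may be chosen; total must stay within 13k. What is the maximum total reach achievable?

40

Z has the best ratio (11/3); taking only Z gives at most 2×11 = 22 (stopped by the supply cap of 2).
Mixing does better — 2×L and 2×Z: price 12 ≤ 13, reach 2·9 + 2·11 = 40.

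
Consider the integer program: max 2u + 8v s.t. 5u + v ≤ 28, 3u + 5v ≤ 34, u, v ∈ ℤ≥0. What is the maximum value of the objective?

The continuous relaxation peaks at (0, 6.8) with value 54.40; rounding to a feasible lattice point costs some objective.
(u,v)=(1,6) is feasible, giving 50.
(u,v)=(0,6) is feasible, giving 48.
(u,v)=(2,5) is feasible, giving 44.
(u,v)=(1,5) is feasible, giving 42.
Maximum is 50 at (u,v)=(1,6).

50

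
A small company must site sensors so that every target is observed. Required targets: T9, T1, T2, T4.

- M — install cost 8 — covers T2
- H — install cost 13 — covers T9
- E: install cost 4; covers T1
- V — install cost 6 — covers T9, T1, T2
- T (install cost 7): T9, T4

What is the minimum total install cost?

13

This is a weighted set-cover instance.
Choose V and T: together they cover T9, T1, T2, T4 — every target.
Total install cost: 6 + 7 = 13.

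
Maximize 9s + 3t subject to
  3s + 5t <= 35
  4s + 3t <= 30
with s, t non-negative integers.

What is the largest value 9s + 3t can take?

(s,t)=(7,0) is feasible, giving 63.
(s,t)=(6,1) is feasible, giving 57.
(s,t)=(6,0) is feasible, giving 54.
The best lattice point is (7,0), giving 63.

63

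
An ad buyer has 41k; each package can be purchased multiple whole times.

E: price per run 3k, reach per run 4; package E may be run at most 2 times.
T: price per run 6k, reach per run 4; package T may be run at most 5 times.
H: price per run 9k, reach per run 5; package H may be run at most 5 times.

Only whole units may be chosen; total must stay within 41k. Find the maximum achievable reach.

29

E has the best ratio (4/3); taking only E gives at most 2×4 = 8 (stopped by the supply cap of 2).
Mixing does better — 2×E, 4×T, and 1×H: price 39 ≤ 41, reach 2·4 + 4·4 + 1·5 = 29.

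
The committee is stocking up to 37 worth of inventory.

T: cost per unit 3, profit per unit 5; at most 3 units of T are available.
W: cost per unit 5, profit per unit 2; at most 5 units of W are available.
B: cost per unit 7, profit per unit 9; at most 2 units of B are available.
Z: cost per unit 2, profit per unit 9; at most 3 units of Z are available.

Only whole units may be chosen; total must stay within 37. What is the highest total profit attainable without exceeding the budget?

62

This is a bounded integer knapsack.
3×T, 1×W, 2×B, and 3×Z: cost 34 ≤ 37, profit 3·5 + 1·2 + 2·9 + 3·9 = 62.
3×T, 2×B, and 3×Z: cost 29 ≤ 37, profit 3·5 + 2·9 + 3·9 = 60.
Best is 62.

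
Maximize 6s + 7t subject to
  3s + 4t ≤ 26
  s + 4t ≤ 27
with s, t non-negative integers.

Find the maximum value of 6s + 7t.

(s,t)=(6,2): 3·6+4·2=26≤26, 1·6+4·2=14≤27, objective 50.
(s,t)=(7,1): 3·7+4·1=25≤26, 1·7+4·1=11≤27, objective 49.
(s,t)=(8,0): 3·8+4·0=24≤26, 1·8+4·0=8≤27, objective 48.
The best lattice point is (6,2), giving 50.

50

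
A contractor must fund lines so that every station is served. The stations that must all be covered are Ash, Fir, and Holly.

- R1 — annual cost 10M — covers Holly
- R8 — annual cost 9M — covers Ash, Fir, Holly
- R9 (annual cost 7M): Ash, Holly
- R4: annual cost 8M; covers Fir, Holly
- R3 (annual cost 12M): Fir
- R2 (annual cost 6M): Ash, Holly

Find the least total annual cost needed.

R8 alone covers Ash, Fir, Holly — every station.
Total annual cost: 9.
No cover costs less than 9.

9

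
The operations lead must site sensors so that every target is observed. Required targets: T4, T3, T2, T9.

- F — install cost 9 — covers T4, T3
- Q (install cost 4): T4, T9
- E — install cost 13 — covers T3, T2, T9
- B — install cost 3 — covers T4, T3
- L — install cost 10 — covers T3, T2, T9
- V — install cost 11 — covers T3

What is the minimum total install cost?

13

This is an integer covering problem.
The greedy cost-per-new-target heuristic would pick B, Q, and L for 17, but a cheaper cover exists.
Choose B and L: together they cover T4, T3, T2, T9 — every target.
Total install cost: 3 + 10 = 13.
No cover costs less than 13.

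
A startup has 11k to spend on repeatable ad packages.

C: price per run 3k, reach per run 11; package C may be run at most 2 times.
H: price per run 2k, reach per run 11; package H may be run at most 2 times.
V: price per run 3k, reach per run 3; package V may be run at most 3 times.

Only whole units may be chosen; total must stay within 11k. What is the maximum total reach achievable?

Take 2×C and 2×H: price 10 ≤ 11, reach 2·11 + 2·11 = 44.
H has the best ratio (11/2) and is taken to its limit of 2; remaining capacity is filled optimally with the others.

44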